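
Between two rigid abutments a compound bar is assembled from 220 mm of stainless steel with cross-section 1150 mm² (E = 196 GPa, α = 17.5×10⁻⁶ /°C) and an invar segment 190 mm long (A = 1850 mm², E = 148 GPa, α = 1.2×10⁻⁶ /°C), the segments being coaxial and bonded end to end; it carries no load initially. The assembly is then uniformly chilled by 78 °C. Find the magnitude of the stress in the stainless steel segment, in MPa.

σ ≈ 166 MPa (tensile)

If the supports were absent, the total length change would be Σ αᵢΔT Lᵢ = 17.5×10⁻⁶×78×220 + 1.2×10⁻⁶×78×190 = 0.3181 mm.
Since the ends are fixed, an axial force P builds up, equal in every segment, with P · Σ Lᵢ/(AᵢEᵢ) = δ_free.
The series flexibility is Σ Lᵢ/(AᵢEᵢ) = 220/(1150×196×10³) + 190/(1850×148×10³) = 1.67×10⁻⁶ mm/N.
So P = 0.3181 / 1.67×10⁻⁶ = 190.5 kN, tensile.
σ_{stainless steel} = P / A = 190500 / 1150 = 165.6 MPa.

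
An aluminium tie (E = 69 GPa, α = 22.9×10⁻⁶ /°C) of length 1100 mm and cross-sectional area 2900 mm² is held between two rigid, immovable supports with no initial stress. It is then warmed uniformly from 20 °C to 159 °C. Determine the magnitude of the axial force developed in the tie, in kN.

The ends cannot move, so σ = EαΔT = 69×10³ × 22.9×10⁻⁶ × 139 = 219.6 MPa.
Axial force P = σA = 219.6 × 2900 = 636900 N = 636.9 kN, compressive.

P ≈ 637 kN (compressive)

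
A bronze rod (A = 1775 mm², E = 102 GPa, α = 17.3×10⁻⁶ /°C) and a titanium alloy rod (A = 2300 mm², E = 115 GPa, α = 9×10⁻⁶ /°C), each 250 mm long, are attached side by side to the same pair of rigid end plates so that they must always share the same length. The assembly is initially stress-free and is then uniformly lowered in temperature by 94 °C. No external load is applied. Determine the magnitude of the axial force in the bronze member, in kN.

P ≈ 83.9 kN (tensile in the bronze)

Equilibrium of a rigid end plate with no external load gives equal and opposite internal forces ±P in the two members. Since α_{bronze} > α_{titanium alloy}, cooling drives the bronze into tension and the titanium alloy into compression.
Setting the final lengths equal and cancelling L: (α₁ − α₂)ΔT = P/(A₁E₁) + P/(A₂E₂).
|α₁ − α₂|·ΔT = 8.3×10⁻⁶ × 94 = 0.0007802.
1/(A₁E₁) + 1/(A₂E₂) = 1/(1775×102×10³) + 1/(2300×115×10³) = 9.304×10⁻⁹ N⁻¹.
P = 0.0007802 / 9.304×10⁻⁹ = 83860 N = 83.86 kN.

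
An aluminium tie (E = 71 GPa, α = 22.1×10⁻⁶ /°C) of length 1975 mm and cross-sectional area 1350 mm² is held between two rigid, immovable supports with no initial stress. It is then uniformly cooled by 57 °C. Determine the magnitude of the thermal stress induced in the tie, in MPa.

σ ≈ 89.4 MPa (tensile)

The supports are rigid, so the total axial strain is zero. The restrained thermal strain is ε = αΔT = 22.1×10⁻⁶ × 57 = 1259.7×10⁻⁶.
Hence σ = E·αΔT = 71×10³ × 1259.7×10⁻⁶ = 89.44 MPa, tensile.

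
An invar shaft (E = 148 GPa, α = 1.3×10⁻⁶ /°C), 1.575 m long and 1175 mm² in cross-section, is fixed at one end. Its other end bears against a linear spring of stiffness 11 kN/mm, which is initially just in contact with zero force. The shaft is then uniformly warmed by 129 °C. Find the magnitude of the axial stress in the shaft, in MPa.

σ ≈ 2.25 MPa (compressive)

Free thermal expansion: δ_free = αΔT L = 1.3×10⁻⁶ × 129 × 1575 = 0.2641 mm.
With a force P in the spring, the elastic change of the shaft is PL/(AE) and that of the spring is P/k; compatibility requires their sum to equal δ_free.
So P = δ_free / [L/(AE) + 1/k] = 0.2641 / [ 1575/(1175×148×10³) + 1/(11×10³) ].
P = 0.2641 / 9.997×10⁻⁵ = 2642 N.
σ = P/A = 2642/1175 = 2.249 MPa.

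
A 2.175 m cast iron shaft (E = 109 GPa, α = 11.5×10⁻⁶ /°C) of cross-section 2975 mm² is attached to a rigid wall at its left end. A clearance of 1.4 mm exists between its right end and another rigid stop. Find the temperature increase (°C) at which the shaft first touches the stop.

ΔT ≈ 56 °C

Contact occurs when the free expansion equals the gap: αΔT L = 1.4 mm.
ΔT = 1.4 / (11.5×10⁻⁶ × 2175) = 55.97 °C.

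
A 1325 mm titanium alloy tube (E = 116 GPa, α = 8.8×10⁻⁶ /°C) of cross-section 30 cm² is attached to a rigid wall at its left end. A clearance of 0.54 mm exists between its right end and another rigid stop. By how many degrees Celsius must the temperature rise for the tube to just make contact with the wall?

The gap closes when αΔT L = 0.54 mm, since the tube is still unstressed at that instant.
ΔT = 0.54 / (8.8×10⁻⁶ × 1325) = 46.31 °C.

ΔT ≈ 46.3 °C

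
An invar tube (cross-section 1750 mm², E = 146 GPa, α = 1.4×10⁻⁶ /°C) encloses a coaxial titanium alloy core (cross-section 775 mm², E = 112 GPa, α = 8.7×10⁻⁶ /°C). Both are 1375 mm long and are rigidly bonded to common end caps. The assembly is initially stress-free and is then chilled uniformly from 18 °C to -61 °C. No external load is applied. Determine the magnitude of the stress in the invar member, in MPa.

Equilibrium of a rigid end plate with no external load gives equal and opposite internal forces ±P in the two members. Since α_{titanium alloy} > α_{invar}, cooling drives the titanium alloy into tension and the invar into compression.
Equating the net (thermal + elastic) strains gives |α₁ − α₂|·ΔT = P·[1/(A₁E₁) + 1/(A₂E₂)].
|α₁ − α₂|·ΔT = 7.3×10⁻⁶ × 79 = 0.0005767.
1/(A₁E₁) + 1/(A₂E₂) = 1/(1750×146×10³) + 1/(775×112×10³) = 1.543×10⁻⁸ N⁻¹.
So P = 0.0005767 / 1.543×10⁻⁸ = 37.36 kN.
σ_{invar} = P/A₁ = 37360/1750 = 21.35 MPa, compressive.

σ ≈ 21.4 MPa (compressive)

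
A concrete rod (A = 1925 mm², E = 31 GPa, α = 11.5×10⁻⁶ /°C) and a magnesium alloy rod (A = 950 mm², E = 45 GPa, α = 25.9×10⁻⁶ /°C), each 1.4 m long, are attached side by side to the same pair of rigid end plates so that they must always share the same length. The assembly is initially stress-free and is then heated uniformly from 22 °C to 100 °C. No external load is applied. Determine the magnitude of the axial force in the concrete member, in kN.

P ≈ 28 kN (tensile in the concrete)

Both members must finish at the same length. With the larger α, the magnesium alloy tends to over-expand; the plates restrain it, putting the magnesium alloy in compression and the concrete in tension. With no external load the two internal forces are equal and opposite, magnitude P.
Compatibility of the two members (thermal + elastic change equal): (α₁ − α₂)ΔT = P·[1/(A₁E₁) + 1/(A₂E₂)].
|α₁ − α₂|·ΔT = 14.4×10⁻⁶ × 78 = 0.001123.
1/(A₁E₁) + 1/(A₂E₂) = 1/(1925×31×10³) + 1/(950×45×10³) = 4.015×10⁻⁸ N⁻¹.
P = 0.001123 / 4.015×10⁻⁸ = 27980 N = 27.98 kN.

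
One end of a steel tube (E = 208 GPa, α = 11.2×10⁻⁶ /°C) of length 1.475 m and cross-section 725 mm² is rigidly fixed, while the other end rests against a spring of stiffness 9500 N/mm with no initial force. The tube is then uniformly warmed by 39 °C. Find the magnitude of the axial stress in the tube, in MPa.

Free thermal expansion: δ_free = αΔT L = 11.2×10⁻⁶ × 39 × 1475 = 0.6443 mm.
With a force P in the spring, the elastic change of the tube is PL/(AE) and that of the spring is P/k; compatibility requires their sum to equal δ_free.
So P = δ_free / [L/(AE) + 1/k] = 0.6443 / [ 1475/(725×208×10³) + 1/(9500) ].
P = 0.6443 / 0.000115 = 5600 N.
σ = P/A = 5600/725 = 7.725 MPa.

σ ≈ 7.72 MPa (compressive)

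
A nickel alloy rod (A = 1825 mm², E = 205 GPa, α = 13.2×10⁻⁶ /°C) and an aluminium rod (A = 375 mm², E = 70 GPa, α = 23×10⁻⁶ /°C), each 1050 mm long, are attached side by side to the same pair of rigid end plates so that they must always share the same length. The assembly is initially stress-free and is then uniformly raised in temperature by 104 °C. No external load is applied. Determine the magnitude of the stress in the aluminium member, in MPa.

σ ≈ 66.7 MPa (compressive)

Both members must finish at the same length. With the larger α, the aluminium tends to over-expand; the plates restrain it, putting the aluminium in compression and the nickel alloy in tension. With no external load the two internal forces are equal and opposite, magnitude P.
Equating the net (thermal + elastic) strains gives |α₁ − α₂|·ΔT = P·[1/(A₁E₁) + 1/(A₂E₂)].
|α₁ − α₂|·ΔT = 9.8×10⁻⁶ × 104 = 0.001019.
1/(A₁E₁) + 1/(A₂E₂) = 1/(1825×205×10³) + 1/(375×70×10³) = 4.077×10⁻⁸ N⁻¹.
So P = 0.001019 / 4.077×10⁻⁸ = 25 kN.
σ_{aluminium} = P/A₂ = 25000/375 = 66.67 MPa, compressive.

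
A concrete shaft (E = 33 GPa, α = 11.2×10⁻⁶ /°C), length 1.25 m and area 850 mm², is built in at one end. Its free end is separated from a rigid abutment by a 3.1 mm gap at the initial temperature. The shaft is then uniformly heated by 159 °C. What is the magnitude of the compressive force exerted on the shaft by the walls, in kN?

P ≈ 0 kN

If the wall were absent the shaft would grow by αΔT L = 11.2×10⁻⁶ × 159 × 1250 = 2.226 mm.
This is smaller than the 3.1 mm clearance, so the shaft expands freely without reaching the stop — the stress is zero.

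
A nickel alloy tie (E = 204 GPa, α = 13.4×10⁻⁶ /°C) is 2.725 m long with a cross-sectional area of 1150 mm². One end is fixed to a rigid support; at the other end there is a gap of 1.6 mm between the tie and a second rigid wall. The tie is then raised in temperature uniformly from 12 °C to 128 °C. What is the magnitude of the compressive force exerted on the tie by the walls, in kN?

If the wall were absent the tie would grow by αΔT L = 13.4×10⁻⁶ × 116 × 2725 = 4.236 mm.
This exceeds the 1.6 mm gap, so the wall pushes back. The portion of expansion that must be recovered elastically is δ_free − gap = 4.236 − 1.6 = 2.636 mm.
So σ = E(δ_free − g)/L = 204×10³ × 2.636/2725 = 197.3 MPa.
Force on the wall = σA = 197.3 × 1150 mm² = 226.9 kN.

P ≈ 227 kN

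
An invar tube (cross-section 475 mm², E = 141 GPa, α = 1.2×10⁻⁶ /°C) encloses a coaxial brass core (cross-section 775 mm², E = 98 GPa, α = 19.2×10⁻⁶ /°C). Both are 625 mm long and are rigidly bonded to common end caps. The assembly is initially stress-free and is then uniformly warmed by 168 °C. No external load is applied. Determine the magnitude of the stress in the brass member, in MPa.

The brass has the larger α, so on heating it would change length more than the invar if both were free. The rigid plates force a common final length, so the brass is put into compression and the invar into tension, with equal and opposite forces P (no external load).
Setting the final lengths equal and cancelling L: (α₁ − α₂)ΔT = P/(A₁E₁) + P/(A₂E₂).
|α₁ − α₂|·ΔT = 18×10⁻⁶ × 168 = 0.003024.
1/(A₁E₁) + 1/(A₂E₂) = 1/(475×141×10³) + 1/(775×98×10³) = 2.81×10⁻⁸ N⁻¹.
P = 0.003024 / 2.81×10⁻⁸ = 107600 N = 107.6 kN.
σ_{brass} = P/A₂ = 107600/775 = 138.9 MPa, compressive.

σ ≈ 139 MPa (compressive)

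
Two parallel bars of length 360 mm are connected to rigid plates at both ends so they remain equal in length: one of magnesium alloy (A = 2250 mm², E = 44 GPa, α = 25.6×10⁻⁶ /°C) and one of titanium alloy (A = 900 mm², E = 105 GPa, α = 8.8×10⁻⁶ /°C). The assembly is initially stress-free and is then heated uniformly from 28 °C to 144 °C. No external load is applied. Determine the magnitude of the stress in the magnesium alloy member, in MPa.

σ ≈ 41.9 MPa (compressive)

Equilibrium of a rigid end plate with no external load gives equal and opposite internal forces ±P in the two members. Since α_{magnesium alloy} > α_{titanium alloy}, heating drives the magnesium alloy into compression and the titanium alloy into tension.
Equating the net (thermal + elastic) strains gives |α₁ − α₂|·ΔT = P·[1/(A₁E₁) + 1/(A₂E₂)].
|α₁ − α₂|·ΔT = 16.8×10⁻⁶ × 116 = 0.001949.
1/(A₁E₁) + 1/(A₂E₂) = 1/(2250×44×10³) + 1/(900×105×10³) = 2.068×10⁻⁸ N⁻¹.
P = 0.001949 / 2.068×10⁻⁸ = 94220 N = 94.22 kN.
σ_{magnesium alloy} = P/A₁ = 94220/2250 = 41.88 MPa, compressive.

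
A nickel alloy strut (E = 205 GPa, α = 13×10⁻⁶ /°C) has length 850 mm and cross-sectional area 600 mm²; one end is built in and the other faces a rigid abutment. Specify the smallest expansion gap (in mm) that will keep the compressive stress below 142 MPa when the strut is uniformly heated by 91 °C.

g ≈ 0.417 mm

Free expansion if unrestrained: δ_free = αΔT L = 13×10⁻⁶ × 91 × 850 = 1.006 mm.
At the allowable stress the elastic shortening the wall may impose is σL/E = 142 × 850 / (205×10³) = 0.5888 mm.
The gap must absorb the remainder: g_min = 1.006 − 0.5888 = 0.4168 mm.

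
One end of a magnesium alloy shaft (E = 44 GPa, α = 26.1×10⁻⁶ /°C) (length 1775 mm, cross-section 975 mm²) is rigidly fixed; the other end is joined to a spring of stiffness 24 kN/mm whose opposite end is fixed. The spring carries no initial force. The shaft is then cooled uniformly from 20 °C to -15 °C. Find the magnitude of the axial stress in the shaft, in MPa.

σ ≈ 20 MPa (tensile)

The unrestrained thermal change is αΔT L = 26.1×10⁻⁶ × 35 × 1775 = 1.621 mm.
With a force P in the spring, the elastic change of the shaft is PL/(AE) and that of the spring is P/k; compatibility requires their sum to equal δ_free.
P [ L/(AE) + 1/k ] = δ_free → P [ 1775/(975×44×10³) + 1/(24×10³) ] = 1.621.
P = 1.621 / 8.304×10⁻⁵ = 19530 N.
σ = P/A = 19530/975 = 20.03 MPa.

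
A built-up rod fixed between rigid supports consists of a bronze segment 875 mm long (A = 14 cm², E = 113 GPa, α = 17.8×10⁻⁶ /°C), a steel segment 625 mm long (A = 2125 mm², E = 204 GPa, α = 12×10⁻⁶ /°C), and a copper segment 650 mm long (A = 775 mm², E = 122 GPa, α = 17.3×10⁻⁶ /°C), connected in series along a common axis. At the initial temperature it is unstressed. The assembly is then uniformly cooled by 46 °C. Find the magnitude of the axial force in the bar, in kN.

If the supports were absent, the total length change would be Σ αᵢΔT Lᵢ = 17.8×10⁻⁶×46×875 + 12×10⁻⁶×46×625 + 17.3×10⁻⁶×46×650 = 1.579 mm.
The rigid supports impose zero overall length change; the single axial force P common to all segments must satisfy P Σ Lᵢ/(AᵢEᵢ) = δ_free.
Σ Lᵢ/(AᵢEᵢ) = 875/(1400×113×10³) + 625/(2125×204×10³) + 650/(775×122×10³) = 1.385×10⁻⁵ mm/N.
So P = 1.579 / 1.385×10⁻⁵ = 114 kN, tensile.

P ≈ 114 kN (tensile)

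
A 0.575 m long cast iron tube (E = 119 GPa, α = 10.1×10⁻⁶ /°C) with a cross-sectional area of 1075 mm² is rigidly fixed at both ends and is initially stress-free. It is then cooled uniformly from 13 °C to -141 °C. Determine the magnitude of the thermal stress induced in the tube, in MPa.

Because both ends are immovable the net strain is zero, and the suppressed thermal strain is αΔT = 10.1×10⁻⁶ × 154 = 1555.4×10⁻⁶.
σ = EαΔT = 119×10³ × 10.1×10⁻⁶ × 154 = 185.1 MPa (tensile; the tube is trying to contract).

σ ≈ 185 MPa (tensile)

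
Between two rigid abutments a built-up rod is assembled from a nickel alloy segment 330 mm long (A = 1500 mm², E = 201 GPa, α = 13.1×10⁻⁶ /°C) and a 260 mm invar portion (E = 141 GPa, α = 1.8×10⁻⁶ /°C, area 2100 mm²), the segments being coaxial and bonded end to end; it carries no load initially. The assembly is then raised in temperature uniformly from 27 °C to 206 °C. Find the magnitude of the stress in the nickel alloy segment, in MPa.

σ ≈ 290 MPa (compressive)

If the supports were absent, the total length change would be Σ αᵢΔT Lᵢ = 13.1×10⁻⁶×179×330 + 1.8×10⁻⁶×179×260 = 0.8576 mm.
The walls prevent any net length change, so an axial force P (same in every segment) develops. Compatibility: P · Σ Lᵢ/(AᵢEᵢ) = δ_free.
The series flexibility is Σ Lᵢ/(AᵢEᵢ) = 330/(1500×201×10³) + 260/(2100×141×10³) = 1.973×10⁻⁶ mm/N.
P = 0.8576 / 1.973×10⁻⁶ = 434700 N = 434.7 kN, compressive.
σ_{nickel alloy} = P / A = 434700 / 1500 = 289.8 MPa.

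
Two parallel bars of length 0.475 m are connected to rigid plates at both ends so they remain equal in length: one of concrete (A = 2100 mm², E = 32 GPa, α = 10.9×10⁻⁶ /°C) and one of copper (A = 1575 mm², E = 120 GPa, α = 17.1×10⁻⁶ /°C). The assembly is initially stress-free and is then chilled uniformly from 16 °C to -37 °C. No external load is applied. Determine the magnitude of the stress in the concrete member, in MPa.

σ ≈ 7.76 MPa (compressive)

The copper has the larger α, so on cooling it would change length more than the concrete if both were free. The rigid plates force a common final length, so the copper is put into tension and the concrete into compression, with equal and opposite forces P (no external load).
Setting the final lengths equal and cancelling L: (α₁ − α₂)ΔT = P/(A₁E₁) + P/(A₂E₂).
|α₁ − α₂|·ΔT = 6.2×10⁻⁶ × 53 = 0.0003286.
1/(A₁E₁) + 1/(A₂E₂) = 1/(2100×32×10³) + 1/(1575×120×10³) = 2.017×10⁻⁸ N⁻¹.
So P = 0.0003286 / 2.017×10⁻⁸ = 16.29 kN.
σ_{concrete} = P/A₁ = 16290/2100 = 7.757 MPa, compressive.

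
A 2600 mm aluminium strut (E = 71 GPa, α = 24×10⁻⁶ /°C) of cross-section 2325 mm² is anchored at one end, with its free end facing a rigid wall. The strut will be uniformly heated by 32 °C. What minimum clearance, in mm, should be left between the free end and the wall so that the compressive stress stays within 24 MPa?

Free expansion if unrestrained: δ_free = αΔT L = 24×10⁻⁶ × 32 × 2600 = 1.997 mm.
At the allowable stress the elastic shortening the wall may impose is σL/E = 24 × 2600 / (71×10³) = 0.8789 mm.
The gap must absorb the remainder: g_min = 1.997 − 0.8789 = 1.118 mm.

g ≈ 1.12 mm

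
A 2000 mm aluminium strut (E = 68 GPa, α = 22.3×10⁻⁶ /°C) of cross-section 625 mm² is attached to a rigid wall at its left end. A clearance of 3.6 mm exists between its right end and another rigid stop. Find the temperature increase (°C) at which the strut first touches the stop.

Contact occurs when the free expansion equals the gap: αΔT L = 3.6 mm.
ΔT = 3.6 / (22.3×10⁻⁶ × 2000) = 80.72 °C.

ΔT ≈ 80.7 °C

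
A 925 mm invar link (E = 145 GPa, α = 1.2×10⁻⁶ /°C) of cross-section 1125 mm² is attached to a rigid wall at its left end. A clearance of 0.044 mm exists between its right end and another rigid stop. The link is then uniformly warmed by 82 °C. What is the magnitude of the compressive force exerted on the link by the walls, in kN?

P ≈ 8.29 kN

Unrestrained expansion: δ_free = αΔT L = 1.2×10⁻⁶ × 82 × 925 = 0.09102 mm.
The gap closes (δ_free > 0.044 mm) and the wall then resists a further 0.09102 − 0.044 = 0.04702 mm of expansion.
That suppressed elongation corresponds to σ = E·Δ/L = 145×10³ × 0.04702/925 = 7.371 MPa.
P = σA = 7.371 × 1125 = 8.292 kN.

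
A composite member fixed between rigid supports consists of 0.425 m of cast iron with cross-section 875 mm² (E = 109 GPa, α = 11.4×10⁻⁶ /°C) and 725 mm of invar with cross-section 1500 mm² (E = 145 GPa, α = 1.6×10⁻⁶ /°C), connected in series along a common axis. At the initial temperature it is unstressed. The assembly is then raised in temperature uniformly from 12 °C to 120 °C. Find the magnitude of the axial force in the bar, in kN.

Free thermal expansion of the whole bar: Σ αᵢΔT Lᵢ = 11.4×10⁻⁶×108×425 + 1.6×10⁻⁶×108×725 = 0.6485 mm.
Since the ends are fixed, an axial force P builds up, equal in every segment, with P · Σ Lᵢ/(AᵢEᵢ) = δ_free.
Σ Lᵢ/(AᵢEᵢ) = 425/(875×109×10³) + 725/(1500×145×10³) = 7.789×10⁻⁶ mm/N.
P = 0.6485 / 7.789×10⁻⁶ = 83260 N = 83.26 kN, compressive.

P ≈ 83.3 kN (compressive)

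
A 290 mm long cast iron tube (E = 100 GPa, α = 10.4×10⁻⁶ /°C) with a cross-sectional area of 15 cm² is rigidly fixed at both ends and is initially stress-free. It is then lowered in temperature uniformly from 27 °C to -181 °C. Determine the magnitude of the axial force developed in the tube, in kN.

P ≈ 324 kN (tensile)

With zero net strain, σ = E·αΔT = 100 GPa × 10.4×10⁻⁶ × 208 = 216.3 MPa.
Then P = σA = 216.3 × 1500 mm² = 324.5 kN, tensile.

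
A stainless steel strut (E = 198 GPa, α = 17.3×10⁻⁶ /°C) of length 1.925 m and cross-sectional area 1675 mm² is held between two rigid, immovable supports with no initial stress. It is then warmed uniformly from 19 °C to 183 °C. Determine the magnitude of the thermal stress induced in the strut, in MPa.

σ ≈ 562 MPa (compressive)

The supports are rigid, so the total axial strain is zero. The restrained thermal strain is ε = αΔT = 17.3×10⁻⁶ × 164 = 2837.2×10⁻⁶.
σ = EαΔT = 198×10³ × 17.3×10⁻⁶ × 164 = 561.8 MPa (compressive; the strut is trying to expand).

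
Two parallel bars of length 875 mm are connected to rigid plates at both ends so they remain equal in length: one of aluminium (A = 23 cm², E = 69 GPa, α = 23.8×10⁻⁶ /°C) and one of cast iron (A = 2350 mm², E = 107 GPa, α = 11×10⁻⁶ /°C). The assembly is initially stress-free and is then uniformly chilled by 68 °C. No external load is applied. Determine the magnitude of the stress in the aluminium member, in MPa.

σ ≈ 36.8 MPa (tensile)

Equilibrium of a rigid end plate with no external load gives equal and opposite internal forces ±P in the two members. Since α_{aluminium} > α_{cast iron}, cooling drives the aluminium into tension and the cast iron into compression.
Equating the net (thermal + elastic) strains gives |α₁ − α₂|·ΔT = P·[1/(A₁E₁) + 1/(A₂E₂)].
|α₁ − α₂|·ΔT = 12.8×10⁻⁶ × 68 = 0.0008704.
1/(A₁E₁) + 1/(A₂E₂) = 1/(2300×69×10³) + 1/(2350×107×10³) = 1.028×10⁻⁸ N⁻¹.
So P = 0.0008704 / 1.028×10⁻⁸ = 84.68 kN.
σ_{aluminium} = P/A₁ = 84680/2300 = 36.82 MPa, tensile.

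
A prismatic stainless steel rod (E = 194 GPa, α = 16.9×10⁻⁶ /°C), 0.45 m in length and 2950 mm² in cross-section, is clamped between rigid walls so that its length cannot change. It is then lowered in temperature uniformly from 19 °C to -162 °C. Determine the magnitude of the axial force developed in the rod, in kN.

The ends cannot move, so σ = EαΔT = 194×10³ × 16.9×10⁻⁶ × 181 = 593.4 MPa.
Axial force P = σA = 593.4 × 2950 = 1.751×10⁶ N = 1751 kN, tensile.

P ≈ 1750 kN (tensile)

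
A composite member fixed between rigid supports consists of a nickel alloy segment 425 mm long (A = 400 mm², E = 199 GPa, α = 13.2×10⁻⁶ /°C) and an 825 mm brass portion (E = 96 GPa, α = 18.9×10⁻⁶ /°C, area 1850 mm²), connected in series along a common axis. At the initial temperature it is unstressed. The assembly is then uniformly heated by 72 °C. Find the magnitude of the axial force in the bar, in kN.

With the walls removed the bar would change length by δ_free = Σ αᵢΔT Lᵢ = 13.2×10⁻⁶×72×425 + 18.9×10⁻⁶×72×825 = 1.527 mm.
The walls prevent any net length change, so an axial force P (same in every segment) develops. Compatibility: P · Σ Lᵢ/(AᵢEᵢ) = δ_free.
Σ Lᵢ/(AᵢEᵢ) = 425/(400×199×10³) + 825/(1850×96×10³) = 9.984×10⁻⁶ mm/N.
So P = 1.527 / 9.984×10⁻⁶ = 152.9 kN, compressive.

P ≈ 153 kN (compressive)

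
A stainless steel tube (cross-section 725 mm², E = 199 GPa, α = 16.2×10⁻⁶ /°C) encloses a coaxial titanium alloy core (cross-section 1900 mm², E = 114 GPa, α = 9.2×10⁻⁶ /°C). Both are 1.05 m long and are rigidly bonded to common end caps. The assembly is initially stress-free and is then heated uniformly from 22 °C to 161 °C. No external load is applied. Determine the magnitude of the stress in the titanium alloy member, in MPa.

σ ≈ 44.3 MPa (tensile)

The stainless steel has the larger α, so on heating it would change length more than the titanium alloy if both were free. The rigid plates force a common final length, so the stainless steel is put into compression and the titanium alloy into tension, with equal and opposite forces P (no external load).
Setting the final lengths equal and cancelling L: (α₁ − α₂)ΔT = P/(A₁E₁) + P/(A₂E₂).
|α₁ − α₂|·ΔT = 7×10⁻⁶ × 139 = 0.000973.
1/(A₁E₁) + 1/(A₂E₂) = 1/(725×199×10³) + 1/(1900×114×10³) = 1.155×10⁻⁸ N⁻¹.
P = 0.000973 / 1.155×10⁻⁸ = 84260 N = 84.26 kN.
σ_{titanium alloy} = P/A₂ = 84260/1900 = 44.35 MPa, tensile.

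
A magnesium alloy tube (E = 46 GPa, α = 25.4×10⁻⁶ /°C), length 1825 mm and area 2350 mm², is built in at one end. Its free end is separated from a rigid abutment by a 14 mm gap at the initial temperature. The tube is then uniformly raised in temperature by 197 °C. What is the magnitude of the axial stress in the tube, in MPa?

σ ≈ 0 MPa

Unrestrained expansion: δ_free = αΔT L = 25.4×10⁻⁶ × 197 × 1825 = 9.132 mm.
This is smaller than the 14 mm clearance, so the tube expands freely without reaching the stop — the stress is zero.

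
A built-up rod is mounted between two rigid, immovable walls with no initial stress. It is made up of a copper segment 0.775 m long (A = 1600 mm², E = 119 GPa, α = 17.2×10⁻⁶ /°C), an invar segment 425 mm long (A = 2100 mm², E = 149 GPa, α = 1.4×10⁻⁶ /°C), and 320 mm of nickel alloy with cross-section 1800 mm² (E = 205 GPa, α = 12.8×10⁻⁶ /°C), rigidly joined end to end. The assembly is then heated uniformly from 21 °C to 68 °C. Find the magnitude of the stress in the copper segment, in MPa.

Free thermal expansion of the whole bar: Σ αᵢΔT Lᵢ = 17.2×10⁻⁶×47×775 + 1.4×10⁻⁶×47×425 + 12.8×10⁻⁶×47×320 = 0.847 mm.
The walls prevent any net length change, so an axial force P (same in every segment) develops. Compatibility: P · Σ Lᵢ/(AᵢEᵢ) = δ_free.
The series flexibility is Σ Lᵢ/(AᵢEᵢ) = 775/(1600×119×10³) + 425/(2100×149×10³) + 320/(1800×205×10³) = 6.296×10⁻⁶ mm/N.
Hence P = δ_free / Σ(L/AE) = 0.847/6.296×10⁻⁶ = 134.5 kN (compressive).
σ_{copper} = P / A = 134500 / 1600 = 84.08 MPa.

σ ≈ 84.1 MPa (compressive)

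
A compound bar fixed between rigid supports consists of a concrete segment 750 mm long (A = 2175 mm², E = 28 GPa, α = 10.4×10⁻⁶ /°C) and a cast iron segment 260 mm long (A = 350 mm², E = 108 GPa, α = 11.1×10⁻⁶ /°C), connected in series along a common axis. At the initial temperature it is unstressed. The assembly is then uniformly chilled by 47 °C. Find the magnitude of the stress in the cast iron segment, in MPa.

With the walls removed the bar would change length by δ_free = Σ αᵢΔT Lᵢ = 10.4×10⁻⁶×47×750 + 11.1×10⁻⁶×47×260 = 0.5022 mm.
The rigid supports impose zero overall length change; the single axial force P common to all segments must satisfy P Σ Lᵢ/(AᵢEᵢ) = δ_free.
Σ Lᵢ/(AᵢEᵢ) = 750/(2175×28×10³) + 260/(350×108×10³) = 1.919×10⁻⁵ mm/N.
So P = 0.5022 / 1.919×10⁻⁵ = 26.17 kN, tensile.
σ_{cast iron} = P / A = 26170 / 350 = 74.76 MPa.

σ ≈ 74.8 MPa (tensile)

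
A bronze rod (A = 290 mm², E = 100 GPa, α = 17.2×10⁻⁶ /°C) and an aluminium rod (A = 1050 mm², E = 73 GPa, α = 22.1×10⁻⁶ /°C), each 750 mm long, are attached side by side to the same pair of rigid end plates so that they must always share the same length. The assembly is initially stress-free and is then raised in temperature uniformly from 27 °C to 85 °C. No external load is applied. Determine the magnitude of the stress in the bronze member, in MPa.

The aluminium has the larger α, so on heating it would change length more than the bronze if both were free. The rigid plates force a common final length, so the aluminium is put into compression and the bronze into tension, with equal and opposite forces P (no external load).
Setting the final lengths equal and cancelling L: (α₁ − α₂)ΔT = P/(A₁E₁) + P/(A₂E₂).
|α₁ − α₂|·ΔT = 4.9×10⁻⁶ × 58 = 0.0002842.
1/(A₁E₁) + 1/(A₂E₂) = 1/(290×100×10³) + 1/(1050×73×10³) = 4.753×10⁻⁸ N⁻¹.
P = 0.0002842 / 4.753×10⁻⁸ = 5979 N = 5.979 kN.
σ_{bronze} = P/A₁ = 5979/290 = 20.62 MPa, tensile.

σ ≈ 20.6 MPa (tensile)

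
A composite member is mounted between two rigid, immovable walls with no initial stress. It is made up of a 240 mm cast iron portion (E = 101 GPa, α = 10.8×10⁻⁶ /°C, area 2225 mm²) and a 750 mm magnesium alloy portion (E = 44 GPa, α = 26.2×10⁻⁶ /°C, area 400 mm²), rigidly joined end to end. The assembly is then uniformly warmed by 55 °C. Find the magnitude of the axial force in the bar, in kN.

Free thermal expansion of the whole bar: Σ αᵢΔT Lᵢ = 10.8×10⁻⁶×55×240 + 26.2×10⁻⁶×55×750 = 1.223 mm.
The rigid supports impose zero overall length change; the single axial force P common to all segments must satisfy P Σ Lᵢ/(AᵢEᵢ) = δ_free.
The series flexibility is Σ Lᵢ/(AᵢEᵢ) = 240/(2225×101×10³) + 750/(400×44×10³) = 4.368×10⁻⁵ mm/N.
P = 1.223 / 4.368×10⁻⁵ = 28010 N = 28.01 kN, compressive.

P ≈ 28 kN (compressive)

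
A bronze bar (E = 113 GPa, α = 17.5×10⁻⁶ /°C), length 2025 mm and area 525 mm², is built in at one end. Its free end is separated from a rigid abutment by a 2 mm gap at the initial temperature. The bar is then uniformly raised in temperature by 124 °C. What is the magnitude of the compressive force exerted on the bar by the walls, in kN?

If the wall were absent the bar would grow by αΔT L = 17.5×10⁻⁶ × 124 × 2025 = 4.394 mm.
The gap closes (δ_free > 2 mm) and the wall then resists a further 4.394 − 2 = 2.394 mm of expansion.
Compatibility: PL/(AE) = 2.394 mm, so σ = P/A = E × (2.394/2025) = 133.6 MPa.
P = σA = 133.6 × 525 = 70.14 kN.

P ≈ 70.1 kN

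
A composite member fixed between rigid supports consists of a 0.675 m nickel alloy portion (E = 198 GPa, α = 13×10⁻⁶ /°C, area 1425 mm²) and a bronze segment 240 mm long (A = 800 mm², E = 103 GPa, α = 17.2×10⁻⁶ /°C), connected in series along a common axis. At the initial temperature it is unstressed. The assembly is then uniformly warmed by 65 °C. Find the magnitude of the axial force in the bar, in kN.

P ≈ 158 kN (compressive)

Free thermal expansion of the whole bar: Σ αᵢΔT Lᵢ = 13×10⁻⁶×65×675 + 17.2×10⁻⁶×65×240 = 0.8387 mm.
The walls prevent any net length change, so an axial force P (same in every segment) develops. Compatibility: P · Σ Lᵢ/(AᵢEᵢ) = δ_free.
Σ Lᵢ/(AᵢEᵢ) = 675/(1425×198×10³) + 240/(800×103×10³) = 5.305×10⁻⁶ mm/N.
Hence P = δ_free / Σ(L/AE) = 0.8387/5.305×10⁻⁶ = 158.1 kN (compressive).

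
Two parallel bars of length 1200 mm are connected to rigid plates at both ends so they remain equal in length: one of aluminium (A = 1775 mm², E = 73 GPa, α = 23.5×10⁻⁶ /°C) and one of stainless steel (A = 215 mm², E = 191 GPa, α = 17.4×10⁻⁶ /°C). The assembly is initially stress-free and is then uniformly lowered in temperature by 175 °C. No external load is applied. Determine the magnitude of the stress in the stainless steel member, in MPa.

The aluminium has the larger α, so on cooling it would change length more than the stainless steel if both were free. The rigid plates force a common final length, so the aluminium is put into tension and the stainless steel into compression, with equal and opposite forces P (no external load).
Setting the final lengths equal and cancelling L: (α₁ − α₂)ΔT = P/(A₁E₁) + P/(A₂E₂).
|α₁ − α₂|·ΔT = 6.1×10⁻⁶ × 175 = 0.001068.
1/(A₁E₁) + 1/(A₂E₂) = 1/(1775×73×10³) + 1/(215×191×10³) = 3.207×10⁻⁸ N⁻¹.
So P = 0.001068 / 3.207×10⁻⁸ = 33.29 kN.
σ_{stainless steel} = P/A₂ = 33290/215 = 154.8 MPa, compressive.

σ ≈ 155 MPa (compressive)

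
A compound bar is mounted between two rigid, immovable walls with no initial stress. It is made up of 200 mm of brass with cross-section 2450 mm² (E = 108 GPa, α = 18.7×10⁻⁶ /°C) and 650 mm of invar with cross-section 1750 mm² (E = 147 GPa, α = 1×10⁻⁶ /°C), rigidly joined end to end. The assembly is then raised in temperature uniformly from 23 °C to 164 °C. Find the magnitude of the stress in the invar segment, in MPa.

With the walls removed the bar would change length by δ_free = Σ αᵢΔT Lᵢ = 18.7×10⁻⁶×141×200 + 1×10⁻⁶×141×650 = 0.619 mm.
The rigid supports impose zero overall length change; the single axial force P common to all segments must satisfy P Σ Lᵢ/(AᵢEᵢ) = δ_free.
The series flexibility is Σ Lᵢ/(AᵢEᵢ) = 200/(2450×108×10³) + 650/(1750×147×10³) = 3.283×10⁻⁶ mm/N.
So P = 0.619 / 3.283×10⁻⁶ = 188.6 kN, compressive.
σ_{invar} = P / A = 188600 / 1750 = 107.8 MPa.

σ ≈ 108 MPa (compressive)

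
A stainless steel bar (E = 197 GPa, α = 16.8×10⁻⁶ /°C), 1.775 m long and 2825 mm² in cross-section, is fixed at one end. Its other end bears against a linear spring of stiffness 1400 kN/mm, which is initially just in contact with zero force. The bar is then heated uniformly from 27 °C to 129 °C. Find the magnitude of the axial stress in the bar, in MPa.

Free thermal expansion: δ_free = αΔT L = 16.8×10⁻⁶ × 102 × 1775 = 3.042 mm.
With a force P in the spring, the elastic change of the bar is PL/(AE) and that of the spring is P/k; compatibility requires their sum to equal δ_free.
P [ L/(AE) + 1/k ] = δ_free → P [ 1775/(2825×197×10³) + 1/(1400×10³) ] = 3.042.
P = 3.042 / 3.904×10⁻⁶ = 779200 N.
σ = P/A = 779200/2825 = 275.8 MPa.

σ ≈ 276 MPa (compressive)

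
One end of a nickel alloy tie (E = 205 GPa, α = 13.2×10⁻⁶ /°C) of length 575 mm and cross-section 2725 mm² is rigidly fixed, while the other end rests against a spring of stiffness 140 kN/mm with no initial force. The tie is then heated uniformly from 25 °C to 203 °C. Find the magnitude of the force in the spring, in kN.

P ≈ 165 kN

Free thermal expansion: δ_free = αΔT L = 13.2×10⁻⁶ × 178 × 575 = 1.351 mm.
With a force P in the spring, the elastic change of the tie is PL/(AE) and that of the spring is P/k; compatibility requires their sum to equal δ_free.
P [ L/(AE) + 1/k ] = δ_free → P [ 575/(2725×205×10³) + 1/(140×10³) ] = 1.351.
P = 1.351 / 8.172×10⁻⁶ = 165300 N.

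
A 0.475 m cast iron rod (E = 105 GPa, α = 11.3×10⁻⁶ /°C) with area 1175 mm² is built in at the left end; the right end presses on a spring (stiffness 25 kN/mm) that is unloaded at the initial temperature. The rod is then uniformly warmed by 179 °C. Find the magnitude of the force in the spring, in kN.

P ≈ 21.9 kN

The unrestrained thermal change is αΔT L = 11.3×10⁻⁶ × 179 × 475 = 0.9608 mm.
With a force P in the spring, the elastic change of the rod is PL/(AE) and that of the spring is P/k; compatibility requires their sum to equal δ_free.
P [ L/(AE) + 1/k ] = δ_free → P [ 475/(1175×105×10³) + 1/(25×10³) ] = 0.9608.
P = 0.9608 / 4.385×10⁻⁵ = 21910 N.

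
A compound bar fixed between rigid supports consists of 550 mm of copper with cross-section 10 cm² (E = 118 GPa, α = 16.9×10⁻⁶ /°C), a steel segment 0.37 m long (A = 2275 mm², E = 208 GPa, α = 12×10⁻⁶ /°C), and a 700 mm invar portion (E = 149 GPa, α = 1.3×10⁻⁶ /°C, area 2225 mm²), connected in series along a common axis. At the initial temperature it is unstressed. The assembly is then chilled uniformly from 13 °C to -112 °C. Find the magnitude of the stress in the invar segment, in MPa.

If the supports were absent, the total length change would be Σ αᵢΔT Lᵢ = 16.9×10⁻⁶×125×550 + 12×10⁻⁶×125×370 + 1.3×10⁻⁶×125×700 = 1.831 mm.
Since the ends are fixed, an axial force P builds up, equal in every segment, with P · Σ Lᵢ/(AᵢEᵢ) = δ_free.
The series flexibility is Σ Lᵢ/(AᵢEᵢ) = 550/(1000×118×10³) + 370/(2275×208×10³) + 700/(2225×149×10³) = 7.554×10⁻⁶ mm/N.
P = 1.831 / 7.554×10⁻⁶ = 242300 N = 242.3 kN, tensile.
σ_{invar} = P / A = 242300 / 2225 = 108.9 MPa.

σ ≈ 109 MPa (tensile)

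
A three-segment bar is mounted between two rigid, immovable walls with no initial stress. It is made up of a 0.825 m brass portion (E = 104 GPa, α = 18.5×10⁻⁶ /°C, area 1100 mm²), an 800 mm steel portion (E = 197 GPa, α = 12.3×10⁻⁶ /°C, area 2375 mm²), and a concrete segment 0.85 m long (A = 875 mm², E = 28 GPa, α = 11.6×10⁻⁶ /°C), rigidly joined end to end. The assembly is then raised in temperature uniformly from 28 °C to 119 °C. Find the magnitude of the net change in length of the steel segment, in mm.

Free thermal expansion of the whole bar: Σ αᵢΔT Lᵢ = 18.5×10⁻⁶×91×825 + 12.3×10⁻⁶×91×800 + 11.6×10⁻⁶×91×850 = 3.182 mm.
The walls prevent any net length change, so an axial force P (same in every segment) develops. Compatibility: P · Σ Lᵢ/(AᵢEᵢ) = δ_free.
The series flexibility is Σ Lᵢ/(AᵢEᵢ) = 825/(1100×104×10³) + 800/(2375×197×10³) + 850/(875×28×10³) = 4.362×10⁻⁵ mm/N.
So P = 3.182 / 4.362×10⁻⁵ = 72.95 kN, compressive.
For the steel segment, free thermal change = 12.3×10⁻⁶×91×800 = 0.8954 mm and elastic change from P = 72950×800/(2375×197×10³) = 0.1247 mm; these oppose, so the net change is 0.771 mm (segment lengthens).

|ΔL| ≈ 0.771 mm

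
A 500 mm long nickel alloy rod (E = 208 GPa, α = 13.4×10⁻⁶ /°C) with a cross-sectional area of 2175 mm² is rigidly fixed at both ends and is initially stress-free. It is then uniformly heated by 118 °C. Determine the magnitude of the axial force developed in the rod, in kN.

With zero net strain, σ = E·αΔT = 208 GPa × 13.4×10⁻⁶ × 118 = 328.9 MPa.
Axial force P = σA = 328.9 × 2175 = 715300 N = 715.3 kN, compressive.

P ≈ 715 kN (compressive)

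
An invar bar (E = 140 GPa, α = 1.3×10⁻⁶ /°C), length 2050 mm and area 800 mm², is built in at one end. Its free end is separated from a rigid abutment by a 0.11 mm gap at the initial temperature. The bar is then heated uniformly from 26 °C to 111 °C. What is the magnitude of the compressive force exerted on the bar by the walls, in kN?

P ≈ 6.37 kN

Unrestrained expansion: δ_free = αΔT L = 1.3×10⁻⁶ × 85 × 2050 = 0.2265 mm.
After closing the 0.11 mm clearance, 0.2265 − 0.11 = 0.1165 mm of expansion remains to be suppressed by the wall.
That suppressed elongation corresponds to σ = E·Δ/L = 140×10³ × 0.1165/2050 = 7.958 MPa.
Force on the wall = σA = 7.958 × 800 mm² = 6.366 kN.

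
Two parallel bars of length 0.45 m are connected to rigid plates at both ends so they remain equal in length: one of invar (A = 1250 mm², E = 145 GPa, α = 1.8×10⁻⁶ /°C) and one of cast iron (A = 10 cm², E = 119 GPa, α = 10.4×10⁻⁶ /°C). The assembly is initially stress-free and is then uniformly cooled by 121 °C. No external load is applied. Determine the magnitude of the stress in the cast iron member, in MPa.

σ ≈ 74.8 MPa (tensile)

Both members must finish at the same length. With the larger α, the cast iron tends to over-contract; the plates restrain it, putting the cast iron in tension and the invar in compression. With no external load the two internal forces are equal and opposite, magnitude P.
Compatibility of the two members (thermal + elastic change equal): (α₁ − α₂)ΔT = P·[1/(A₁E₁) + 1/(A₂E₂)].
|α₁ − α₂|·ΔT = 8.6×10⁻⁶ × 121 = 0.001041.
1/(A₁E₁) + 1/(A₂E₂) = 1/(1250×145×10³) + 1/(1000×119×10³) = 1.392×10⁻⁸ N⁻¹.
So P = 0.001041 / 1.392×10⁻⁸ = 74.75 kN.
σ_{cast iron} = P/A₂ = 74750/1000 = 74.75 MPa, tensile.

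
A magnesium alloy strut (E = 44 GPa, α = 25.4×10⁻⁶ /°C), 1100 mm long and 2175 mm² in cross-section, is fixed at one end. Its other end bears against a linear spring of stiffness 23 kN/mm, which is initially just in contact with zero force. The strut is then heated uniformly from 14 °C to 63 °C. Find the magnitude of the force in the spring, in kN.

P ≈ 24.9 kN

The unrestrained thermal change is αΔT L = 25.4×10⁻⁶ × 49 × 1100 = 1.369 mm.
Let P be the compressive force at the spring. The strut shortens elastically by PL/(AE) and the spring compresses by P/k; together these equal δ_free.
P [ L/(AE) + 1/k ] = δ_free → P [ 1100/(2175×44×10³) + 1/(23×10³) ] = 1.369.
P = 1.369 / 5.497×10⁻⁵ = 24900 N.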